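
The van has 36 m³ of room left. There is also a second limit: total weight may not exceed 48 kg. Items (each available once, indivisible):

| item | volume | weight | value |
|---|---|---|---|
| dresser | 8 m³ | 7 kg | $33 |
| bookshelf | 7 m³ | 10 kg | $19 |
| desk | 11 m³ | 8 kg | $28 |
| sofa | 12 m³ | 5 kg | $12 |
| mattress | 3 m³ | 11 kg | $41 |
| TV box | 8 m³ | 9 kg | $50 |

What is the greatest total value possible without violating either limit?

Feasible sets respecting both limits:
- dresser+desk+mattress+TV box: volume 30, weight 35, value 152
- dresser+bookshelf+mattress+TV box: volume 26, weight 37, value 143
- bookshelf+desk+mattress+TV box: volume 29, weight 38, value 138
- dresser+sofa+mattress+TV box: volume 31, weight 32, value 136
Best: $152.

$152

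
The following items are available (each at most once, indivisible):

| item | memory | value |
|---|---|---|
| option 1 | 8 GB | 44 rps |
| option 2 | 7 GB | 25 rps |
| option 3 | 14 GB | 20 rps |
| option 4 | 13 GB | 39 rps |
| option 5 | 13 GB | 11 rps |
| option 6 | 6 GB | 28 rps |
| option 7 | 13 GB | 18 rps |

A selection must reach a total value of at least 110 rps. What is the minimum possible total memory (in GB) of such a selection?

Subsets with value ≥ 110, sorted by total memory:
- option 1+option 4+option 6: memory 27, value 111
- option 1+option 2+option 4+option 6: memory 34, value 136
Minimum memory: 27 GB.

27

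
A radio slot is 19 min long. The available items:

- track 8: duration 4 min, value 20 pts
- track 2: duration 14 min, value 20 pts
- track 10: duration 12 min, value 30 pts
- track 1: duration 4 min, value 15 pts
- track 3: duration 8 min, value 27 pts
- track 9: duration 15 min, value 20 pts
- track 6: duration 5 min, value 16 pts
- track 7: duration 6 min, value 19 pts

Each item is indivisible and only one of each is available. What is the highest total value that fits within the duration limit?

70 pts

Check high-value combinations within 19 min:
- track 8+track 1+track 6+track 7: duration 4+4+5+6=19, value 20+15+16+19=70
- track 8+track 3+track 7: duration 4+8+6=18, value 20+27+19=66
- track 8+track 3+track 6: duration 4+8+5=17, value 20+27+16=63
- track 8+track 1+track 3: duration 4+4+8=16, value 20+15+27=62
- track 3+track 6+track 7: duration 8+5+6=19, value 27+16+19=62
Best: 70 pts.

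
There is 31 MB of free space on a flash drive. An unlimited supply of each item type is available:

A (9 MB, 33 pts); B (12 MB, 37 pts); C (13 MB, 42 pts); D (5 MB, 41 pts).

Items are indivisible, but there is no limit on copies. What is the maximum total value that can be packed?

246 pts

Best value-per-unit is D at 41/5, and filling with it alone uses size 6×5=30. No mix of the others beats 6×41 = 246.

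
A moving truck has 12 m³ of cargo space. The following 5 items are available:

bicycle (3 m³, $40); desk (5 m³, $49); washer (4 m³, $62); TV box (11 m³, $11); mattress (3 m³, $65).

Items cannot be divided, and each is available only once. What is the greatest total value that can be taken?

$176

Check high-value combinations within 12 m³:
- desk+washer+mattress: volume 5+4+3=12, value 49+62+65=176
- bicycle+washer+mattress: volume 3+4+3=10, value 40+62+65=167
- bicycle+desk+mattress: volume 3+5+3=11, value 40+49+65=154
Best: $176.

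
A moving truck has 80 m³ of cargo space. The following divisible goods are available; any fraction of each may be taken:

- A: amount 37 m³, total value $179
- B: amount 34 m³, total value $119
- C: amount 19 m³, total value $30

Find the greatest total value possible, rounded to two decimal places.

312.21

Take in order of value per unit:
- A (179/37 per unit): all 37 → value 179, running total 179.00
- B (119/34 per unit): all 34 → value 119, running total 298.00
- C (30/19 per unit): 9 of 19 → value 9×30/19 = 14.2105, running total 312.21
Total 312.21.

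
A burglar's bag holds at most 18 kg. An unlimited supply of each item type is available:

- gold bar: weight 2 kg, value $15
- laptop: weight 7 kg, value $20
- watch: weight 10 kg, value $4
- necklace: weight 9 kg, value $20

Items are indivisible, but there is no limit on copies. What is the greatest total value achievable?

$135

Best value-per-unit is gold bar at 15/2, and filling with it alone uses weight 9×2=18. No mix of the others beats 9×15 = 135.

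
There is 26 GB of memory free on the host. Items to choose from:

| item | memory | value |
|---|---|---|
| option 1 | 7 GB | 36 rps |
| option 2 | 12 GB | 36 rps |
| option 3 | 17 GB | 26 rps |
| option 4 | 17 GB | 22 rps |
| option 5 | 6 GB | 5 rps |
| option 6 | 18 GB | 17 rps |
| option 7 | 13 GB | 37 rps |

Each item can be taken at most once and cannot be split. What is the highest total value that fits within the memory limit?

Check high-value combinations within 26 GB:
- option 1+option 5+option 7: memory 7+6+13=26, value 36+5+37=78
- option 1+option 2+option 5: memory 7+12+6=25, value 36+36+5=77
- option 1+option 7: memory 7+13=20, value 36+37=73
- option 2+option 7: memory 12+13=25, value 36+37=73
Best: 78 rps.

78 rps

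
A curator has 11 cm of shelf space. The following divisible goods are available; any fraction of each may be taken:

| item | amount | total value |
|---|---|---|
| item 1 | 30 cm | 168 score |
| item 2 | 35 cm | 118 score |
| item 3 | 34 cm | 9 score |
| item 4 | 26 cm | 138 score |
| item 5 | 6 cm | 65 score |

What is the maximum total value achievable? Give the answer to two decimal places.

Take in order of value per unit:
- item 5 (65/6 per unit): all 6 → value 65, running total 65.00
- item 1 (168/30 per unit): 5 of 30 → value 5×168/30 = 28.0000, running total 93.00
Total 93.00.

93.00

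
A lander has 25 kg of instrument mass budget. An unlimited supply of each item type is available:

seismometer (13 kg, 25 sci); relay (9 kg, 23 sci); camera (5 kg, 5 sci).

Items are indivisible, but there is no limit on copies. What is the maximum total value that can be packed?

51 sci

Best value-per-unit is relay at 23/9; filling with it alone gives 2×23 = 46.
Optimal mix: 2×relay + 1×camera → mass 23, value 51.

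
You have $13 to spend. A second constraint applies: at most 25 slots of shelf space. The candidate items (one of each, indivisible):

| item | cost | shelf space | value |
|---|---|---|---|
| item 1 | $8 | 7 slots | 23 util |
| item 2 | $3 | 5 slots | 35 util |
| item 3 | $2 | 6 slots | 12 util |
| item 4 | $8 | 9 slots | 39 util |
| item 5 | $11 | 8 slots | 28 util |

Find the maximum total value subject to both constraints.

86 util

Feasible sets respecting both limits:
- item 2+item 3+item 4: cost 13, shelf space 20, value 86
- item 2+item 4: cost 11, shelf space 14, value 74
- item 1+item 2+item 3: cost 13, shelf space 18, value 70
Best: 86 util.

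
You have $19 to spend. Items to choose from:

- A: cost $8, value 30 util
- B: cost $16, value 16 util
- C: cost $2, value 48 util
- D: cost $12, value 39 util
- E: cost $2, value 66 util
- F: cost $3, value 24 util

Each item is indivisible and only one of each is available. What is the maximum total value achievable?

177 util

Check high-value combinations within $19:
- C+D+E+F: cost 2+12+2+3=19, value 48+39+66+24=177
- A+C+E+F: cost 8+2+2+3=15, value 30+48+66+24=168
- C+D+E: cost 2+12+2=16, value 48+39+66=153
- A+C+E: cost 8+2+2=12, value 30+48+66=144
- C+E+F: cost 2+2+3=7, value 48+66+24=138
Best: 177 util.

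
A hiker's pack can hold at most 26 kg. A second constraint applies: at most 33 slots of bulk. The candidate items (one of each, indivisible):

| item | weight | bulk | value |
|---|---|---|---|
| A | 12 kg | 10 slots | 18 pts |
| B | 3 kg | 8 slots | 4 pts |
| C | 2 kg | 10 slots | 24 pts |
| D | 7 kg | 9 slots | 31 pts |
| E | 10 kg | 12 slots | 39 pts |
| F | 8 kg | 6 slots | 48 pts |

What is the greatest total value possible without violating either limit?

Feasible sets respecting both limits:
- D+E+F: weight 25, bulk 27, value 118
- C+E+F: weight 20, bulk 28, value 111
- B+C+D+F: weight 20, bulk 33, value 107
Best: 118 pts.

118 pts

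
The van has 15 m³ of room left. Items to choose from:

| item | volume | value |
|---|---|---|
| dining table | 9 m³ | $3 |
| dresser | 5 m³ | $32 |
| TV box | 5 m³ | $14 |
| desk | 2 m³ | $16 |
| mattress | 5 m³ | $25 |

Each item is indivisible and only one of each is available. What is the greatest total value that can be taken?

$73

This is a 0/1 knapsack; check combinations near the capacity.
- dresser+desk+mattress: volume 5+2+5=12, value 32+16+25=73
- dresser+TV box+mattress: volume 5+5+5=15, value 32+14+25=71
- dresser+TV box+desk: volume 5+5+2=12, value 32+14+16=62
- dresser+mattress: volume 5+5=10, value 32+25=57
- TV box+desk+mattress: volume 5+2+5=12, value 14+16+25=55
Best: $73.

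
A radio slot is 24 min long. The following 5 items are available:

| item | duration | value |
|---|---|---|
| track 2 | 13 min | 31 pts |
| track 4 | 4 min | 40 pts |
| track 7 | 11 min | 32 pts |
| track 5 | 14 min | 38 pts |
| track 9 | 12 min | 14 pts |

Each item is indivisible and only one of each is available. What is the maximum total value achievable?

Check high-value combinations within 24 min:
- track 4+track 5: duration 4+14=18, value 40+38=78
- track 4+track 7: duration 4+11=15, value 40+32=72
- track 2+track 4: duration 13+4=17, value 31+40=71
- track 2+track 7: duration 13+11=24, value 31+32=63
- track 4+track 9: duration 4+12=16, value 40+14=54
Best: 78 pts.

78 pts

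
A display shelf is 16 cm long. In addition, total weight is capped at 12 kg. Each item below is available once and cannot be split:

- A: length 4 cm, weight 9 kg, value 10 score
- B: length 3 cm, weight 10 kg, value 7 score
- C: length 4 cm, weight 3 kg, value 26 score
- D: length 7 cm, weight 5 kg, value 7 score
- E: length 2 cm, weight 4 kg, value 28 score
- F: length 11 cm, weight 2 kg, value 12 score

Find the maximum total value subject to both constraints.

Feasible sets respecting both limits:
- C+D+E: length 13, weight 12, value 61
- C+E: length 6, weight 7, value 54
- E+F: length 13, weight 6, value 40
- C+F: length 15, weight 5, value 38
Best: 61 score.

61 score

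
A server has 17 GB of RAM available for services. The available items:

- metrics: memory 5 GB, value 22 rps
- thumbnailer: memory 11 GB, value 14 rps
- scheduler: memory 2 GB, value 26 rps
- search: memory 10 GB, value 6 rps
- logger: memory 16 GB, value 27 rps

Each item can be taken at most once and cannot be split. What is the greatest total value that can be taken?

54 rps

Check high-value combinations within 17 GB:
- metrics+scheduler+search: memory 5+2+10=17, value 22+26+6=54
- metrics+scheduler: memory 5+2=7, value 22+26=48
- thumbnailer+scheduler: memory 11+2=13, value 14+26=40
- metrics+thumbnailer: memory 5+11=16, value 22+14=36
- scheduler+search: memory 2+10=12, value 26+6=32
Best: 54 rps.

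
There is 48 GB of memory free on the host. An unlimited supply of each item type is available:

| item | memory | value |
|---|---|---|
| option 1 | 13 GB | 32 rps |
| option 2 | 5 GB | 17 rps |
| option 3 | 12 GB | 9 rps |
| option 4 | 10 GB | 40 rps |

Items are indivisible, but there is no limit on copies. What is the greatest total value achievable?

Best value-per-unit is option 4 at 40/10; filling with it alone gives 4×40 = 160.
Optimal mix: 1×option 2 + 4×option 4 → memory 45, value 177.

177 rps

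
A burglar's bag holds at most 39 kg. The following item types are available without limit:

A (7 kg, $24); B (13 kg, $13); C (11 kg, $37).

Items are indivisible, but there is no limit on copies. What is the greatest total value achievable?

Best value-per-unit is A at 24/7; filling with it alone gives 5×24 = 120.
Optimal mix: 4×A + 1×C → weight 39, value 133.

$133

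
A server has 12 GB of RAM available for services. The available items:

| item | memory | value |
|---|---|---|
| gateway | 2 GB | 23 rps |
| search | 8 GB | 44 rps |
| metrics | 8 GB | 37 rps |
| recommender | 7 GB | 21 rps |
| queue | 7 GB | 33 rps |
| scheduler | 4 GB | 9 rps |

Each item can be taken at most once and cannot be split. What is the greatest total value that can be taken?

67 rps

This is a 0/1 knapsack; check combinations near the capacity.
- gateway+search: memory 2+8=10, value 23+44=67
- gateway+metrics: memory 2+8=10, value 23+37=60
- gateway+queue: memory 2+7=9, value 23+33=56
- search+scheduler: memory 8+4=12, value 44+9=53
Best: 67 rps.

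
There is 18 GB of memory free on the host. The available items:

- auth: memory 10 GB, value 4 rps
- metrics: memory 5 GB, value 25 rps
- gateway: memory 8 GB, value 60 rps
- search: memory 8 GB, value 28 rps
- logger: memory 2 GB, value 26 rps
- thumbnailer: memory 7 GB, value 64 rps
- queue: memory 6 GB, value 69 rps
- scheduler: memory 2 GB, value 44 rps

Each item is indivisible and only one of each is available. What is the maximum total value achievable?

Check high-value combinations within 18 GB:
- logger+thumbnailer+queue+scheduler: memory 2+7+6+2=17, value 26+64+69+44=203
- gateway+logger+queue+scheduler: memory 8+2+6+2=18, value 60+26+69+44=199
- thumbnailer+queue+scheduler: memory 7+6+2=15, value 64+69+44=177
Best: 203 rps.

203 rps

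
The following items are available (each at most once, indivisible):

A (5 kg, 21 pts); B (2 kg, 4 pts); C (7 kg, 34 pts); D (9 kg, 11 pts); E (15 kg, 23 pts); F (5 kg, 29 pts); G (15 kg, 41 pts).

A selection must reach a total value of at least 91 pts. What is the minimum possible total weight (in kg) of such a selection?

Subsets with value ≥ 91, sorted by total weight:
- A+F+G: weight 25, value 91
- A+C+D+F: weight 26, value 95
- C+F+G: weight 27, value 104
Minimum weight: 25 kg.

25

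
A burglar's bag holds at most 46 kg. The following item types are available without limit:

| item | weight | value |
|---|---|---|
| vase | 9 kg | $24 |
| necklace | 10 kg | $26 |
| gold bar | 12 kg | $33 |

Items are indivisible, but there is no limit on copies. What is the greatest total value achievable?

$125

Best value-per-unit is gold bar at 33/12; filling with it alone gives 3×33 = 99.
Optimal mix: 1×necklace + 3×gold bar → weight 46, value 125.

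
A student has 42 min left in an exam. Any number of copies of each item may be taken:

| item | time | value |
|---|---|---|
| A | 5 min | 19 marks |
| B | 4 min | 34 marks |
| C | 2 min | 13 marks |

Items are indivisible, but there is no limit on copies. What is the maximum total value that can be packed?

353 marks

Best value-per-unit is B at 34/4; filling with it alone gives 10×34 = 340.
Optimal mix: 10×B + 1×C → time 42, value 353.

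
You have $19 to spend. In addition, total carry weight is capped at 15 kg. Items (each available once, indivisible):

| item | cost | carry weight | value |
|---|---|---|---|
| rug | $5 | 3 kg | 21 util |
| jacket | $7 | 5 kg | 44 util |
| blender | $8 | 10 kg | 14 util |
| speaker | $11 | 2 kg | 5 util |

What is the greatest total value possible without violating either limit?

Feasible sets respecting both limits:
- rug+jacket: cost 12, carry weight 8, value 65
- jacket+blender: cost 15, carry weight 15, value 58
- jacket+speaker: cost 18, carry weight 7, value 49
Best: 65 util.

65 util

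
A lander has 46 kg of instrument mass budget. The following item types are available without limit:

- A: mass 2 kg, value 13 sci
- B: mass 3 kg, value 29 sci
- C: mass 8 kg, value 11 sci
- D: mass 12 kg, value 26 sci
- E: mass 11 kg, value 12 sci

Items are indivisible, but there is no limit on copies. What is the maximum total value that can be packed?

435 sci

Best value-per-unit is B at 29/3, and filling with it alone uses mass 15×3=45. No mix of the others beats 15×29 = 435.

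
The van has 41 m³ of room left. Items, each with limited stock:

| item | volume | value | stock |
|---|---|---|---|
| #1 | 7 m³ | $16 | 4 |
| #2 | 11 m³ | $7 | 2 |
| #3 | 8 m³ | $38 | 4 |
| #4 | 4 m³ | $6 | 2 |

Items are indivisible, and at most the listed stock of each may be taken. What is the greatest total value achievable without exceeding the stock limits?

$168

Best selections within volume 41 and stock limits:
- 1×#1 + 4×#3: volume 39, value 168
- 4×#3 + 2×#4: volume 40, value 164
- 4×#3 + 1×#4: volume 36, value 158
- 4×#3: volume 32, value 152
Best: $168.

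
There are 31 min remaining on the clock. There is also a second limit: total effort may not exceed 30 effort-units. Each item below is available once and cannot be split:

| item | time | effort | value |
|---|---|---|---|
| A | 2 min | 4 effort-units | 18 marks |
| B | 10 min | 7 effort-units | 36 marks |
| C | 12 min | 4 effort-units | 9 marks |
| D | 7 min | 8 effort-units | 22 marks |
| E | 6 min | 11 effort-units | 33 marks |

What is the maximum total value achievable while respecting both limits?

Feasible sets respecting both limits:
- A+B+D+E: time 25, effort 30, value 109
- A+B+C+E: time 30, effort 26, value 96
- B+D+E: time 23, effort 26, value 91
- A+B+E: time 18, effort 22, value 87
Best: 109 marks.

109 marks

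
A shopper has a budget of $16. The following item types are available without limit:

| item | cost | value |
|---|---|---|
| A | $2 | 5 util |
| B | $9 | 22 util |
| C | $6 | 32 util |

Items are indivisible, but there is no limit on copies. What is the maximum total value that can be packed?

Best value-per-unit is C at 32/6; filling with it alone gives 2×32 = 64.
Optimal mix: 2×A + 2×C → cost 16, value 74.

74 util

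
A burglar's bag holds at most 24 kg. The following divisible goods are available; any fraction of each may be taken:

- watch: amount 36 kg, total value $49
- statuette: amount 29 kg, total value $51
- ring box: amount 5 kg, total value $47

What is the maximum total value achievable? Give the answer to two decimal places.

Take in order of value per unit:
- ring box (47/5 per unit): all 5 → value 47, running total 47.00
- statuette (51/29 per unit): 19 of 29 → value 19×51/29 = 33.4138, running total 80.41
Total 80.41.

80.41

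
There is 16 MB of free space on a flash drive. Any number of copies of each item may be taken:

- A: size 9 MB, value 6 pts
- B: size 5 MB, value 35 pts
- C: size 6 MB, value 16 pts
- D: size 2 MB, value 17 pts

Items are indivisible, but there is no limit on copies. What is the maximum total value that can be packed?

Best value-per-unit is D at 17/2, and filling with it alone uses size 8×2=16. No mix of the others beats 8×17 = 136.

136 pts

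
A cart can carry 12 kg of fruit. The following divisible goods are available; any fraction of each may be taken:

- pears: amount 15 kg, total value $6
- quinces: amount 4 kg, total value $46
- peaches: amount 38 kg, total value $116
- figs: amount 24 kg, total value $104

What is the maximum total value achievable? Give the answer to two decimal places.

80.67

Take in order of value per unit:
- quinces (46/4 per unit): all 4 → value 46, running total 46.00
- figs (104/24 per unit): 8 of 24 → value 8×104/24 = 34.6667, running total 80.67
Total 80.67.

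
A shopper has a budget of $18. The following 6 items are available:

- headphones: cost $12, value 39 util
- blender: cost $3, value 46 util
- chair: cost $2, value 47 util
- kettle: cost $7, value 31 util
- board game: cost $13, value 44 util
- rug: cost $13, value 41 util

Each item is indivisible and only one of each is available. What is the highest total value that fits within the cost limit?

137 util

Check high-value combinations within $18:
- blender+chair+board game: cost 3+2+13=18, value 46+47+44=137
- blender+chair+rug: cost 3+2+13=18, value 46+47+41=134
- headphones+blender+chair: cost 12+3+2=17, value 39+46+47=132
- blender+chair+kettle: cost 3+2+7=12, value 46+47+31=124
Best: 137 util.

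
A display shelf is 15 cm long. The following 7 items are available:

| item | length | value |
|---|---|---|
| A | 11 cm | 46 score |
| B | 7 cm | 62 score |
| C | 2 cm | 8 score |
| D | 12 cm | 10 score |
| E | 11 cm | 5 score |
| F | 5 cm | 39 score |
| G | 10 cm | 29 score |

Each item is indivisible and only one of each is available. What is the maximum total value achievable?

Check high-value combinations within 15 cm:
- B+C+F: length 7+2+5=14, value 62+8+39=109
- B+F: length 7+5=12, value 62+39=101
- B+C: length 7+2=9, value 62+8=70
Best: 109 score.

109 score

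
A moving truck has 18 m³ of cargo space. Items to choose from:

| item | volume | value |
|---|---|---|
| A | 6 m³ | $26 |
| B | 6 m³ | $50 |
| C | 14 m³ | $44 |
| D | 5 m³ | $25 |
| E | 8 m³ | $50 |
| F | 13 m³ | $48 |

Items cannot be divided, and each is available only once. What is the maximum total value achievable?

$101

Check high-value combinations within 18 m³:
- A+B+D: volume 6+6+5=17, value 26+50+25=101
- B+E: volume 6+8=14, value 50+50=100
- A+B: volume 6+6=12, value 26+50=76
- A+E: volume 6+8=14, value 26+50=76
- B+D: volume 6+5=11, value 50+25=75
Best: $101.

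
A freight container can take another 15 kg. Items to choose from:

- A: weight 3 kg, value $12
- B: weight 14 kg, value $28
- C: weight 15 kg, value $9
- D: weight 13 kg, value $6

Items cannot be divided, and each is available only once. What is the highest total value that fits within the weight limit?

This is a 0/1 knapsack; check combinations near the capacity.
- B: weight 14, value 28
- A: weight 3, value 12
- C: weight 15, value 9
- D: weight 13, value 6
Best: $28.

$28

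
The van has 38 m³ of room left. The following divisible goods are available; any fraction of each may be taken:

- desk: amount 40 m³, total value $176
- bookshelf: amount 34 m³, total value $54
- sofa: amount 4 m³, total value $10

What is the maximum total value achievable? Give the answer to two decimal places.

Take in order of value per unit:
- desk (176/40 per unit): 38 of 40 → value 38×176/40 = 167.2000, running total 167.20
Total 167.20.

167.20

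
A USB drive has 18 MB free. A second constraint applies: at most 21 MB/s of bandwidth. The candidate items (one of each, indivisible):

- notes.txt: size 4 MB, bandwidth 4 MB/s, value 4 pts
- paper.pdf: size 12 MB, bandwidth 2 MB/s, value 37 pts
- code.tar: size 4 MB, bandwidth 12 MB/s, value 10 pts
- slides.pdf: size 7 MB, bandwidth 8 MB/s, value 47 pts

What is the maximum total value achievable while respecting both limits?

Feasible sets respecting both limits:
- code.tar+slides.pdf: size 11, bandwidth 20, value 57
- notes.txt+slides.pdf: size 11, bandwidth 12, value 51
- paper.pdf+code.tar: size 16, bandwidth 14, value 47
Best: 57 pts.

57 pts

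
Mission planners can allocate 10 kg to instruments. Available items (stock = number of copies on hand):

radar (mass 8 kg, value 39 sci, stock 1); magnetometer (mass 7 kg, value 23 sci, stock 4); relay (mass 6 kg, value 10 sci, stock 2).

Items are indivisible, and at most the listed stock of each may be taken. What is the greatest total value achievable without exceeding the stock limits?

39 sci

Top feasible selections:
- 1×radar: mass 8, value 39
- 1×magnetometer: mass 7, value 23
Best: 39 sci.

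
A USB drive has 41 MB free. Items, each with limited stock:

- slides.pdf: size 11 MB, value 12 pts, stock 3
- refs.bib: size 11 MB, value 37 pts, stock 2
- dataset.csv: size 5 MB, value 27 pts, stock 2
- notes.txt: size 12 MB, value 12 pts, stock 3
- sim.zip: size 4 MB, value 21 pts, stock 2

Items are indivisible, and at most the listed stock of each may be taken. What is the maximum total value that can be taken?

170 pts

Top feasible selections:
- 2×refs.bib + 2×dataset.csv + 2×sim.zip: size 40, value 170
- 2×refs.bib + 2×dataset.csv + 1×sim.zip: size 36, value 149
- 1×slides.pdf + 1×refs.bib + 2×dataset.csv + 2×sim.zip: size 40, value 145
- 1×refs.bib + 2×dataset.csv + 1×notes.txt + 2×sim.zip: size 41, value 145
Best: 170 pts.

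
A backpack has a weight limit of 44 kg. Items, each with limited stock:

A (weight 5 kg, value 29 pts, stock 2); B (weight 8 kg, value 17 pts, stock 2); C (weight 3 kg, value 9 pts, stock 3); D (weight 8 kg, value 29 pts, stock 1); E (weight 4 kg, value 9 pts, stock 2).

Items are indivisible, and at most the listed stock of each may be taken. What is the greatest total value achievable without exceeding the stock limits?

149 pts

Best selections within weight 44 and stock limits:
- 2×A + 1×B + 3×C + 1×D + 2×E: weight 43, value 149
- 2×A + 2×B + 3×C + 1×D: weight 43, value 148
Best: 149 pts.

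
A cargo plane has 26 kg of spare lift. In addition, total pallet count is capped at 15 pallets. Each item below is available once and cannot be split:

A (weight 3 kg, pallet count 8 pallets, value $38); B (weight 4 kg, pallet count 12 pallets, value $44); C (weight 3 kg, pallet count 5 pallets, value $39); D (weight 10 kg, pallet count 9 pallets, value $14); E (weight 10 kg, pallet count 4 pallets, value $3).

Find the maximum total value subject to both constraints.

$77

Feasible sets respecting both limits:
- A+C: weight 6, pallet count 13, value 77
- C+D: weight 13, pallet count 14, value 53
- B: weight 4, pallet count 12, value 44
- C+E: weight 13, pallet count 9, value 42
Best: $77.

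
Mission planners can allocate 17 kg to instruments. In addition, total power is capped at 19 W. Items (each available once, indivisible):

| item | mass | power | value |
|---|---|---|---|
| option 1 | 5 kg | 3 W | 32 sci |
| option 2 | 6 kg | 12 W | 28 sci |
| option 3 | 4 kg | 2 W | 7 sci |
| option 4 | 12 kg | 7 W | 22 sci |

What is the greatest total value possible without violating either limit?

67 sci

Feasible sets respecting both limits:
- option 1+option 2+option 3: mass 15, power 17, value 67
- option 1+option 2: mass 11, power 15, value 60
- option 1+option 4: mass 17, power 10, value 54
- option 1+option 3: mass 9, power 5, value 39
Best: 67 sci.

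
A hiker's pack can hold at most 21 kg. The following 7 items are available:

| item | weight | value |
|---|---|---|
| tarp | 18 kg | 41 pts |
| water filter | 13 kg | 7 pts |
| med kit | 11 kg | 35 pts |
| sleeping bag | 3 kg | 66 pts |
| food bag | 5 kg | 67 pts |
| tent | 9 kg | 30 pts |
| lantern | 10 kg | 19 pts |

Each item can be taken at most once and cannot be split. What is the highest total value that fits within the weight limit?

Check high-value combinations within 21 kg:
- med kit+sleeping bag+food bag: weight 11+3+5=19, value 35+66+67=168
- sleeping bag+food bag+tent: weight 3+5+9=17, value 66+67+30=163
- sleeping bag+food bag+lantern: weight 3+5+10=18, value 66+67+19=152
- water filter+sleeping bag+food bag: weight 13+3+5=21, value 7+66+67=140
- sleeping bag+food bag: weight 3+5=8, value 66+67=133
Best: 168 pts.

168 pts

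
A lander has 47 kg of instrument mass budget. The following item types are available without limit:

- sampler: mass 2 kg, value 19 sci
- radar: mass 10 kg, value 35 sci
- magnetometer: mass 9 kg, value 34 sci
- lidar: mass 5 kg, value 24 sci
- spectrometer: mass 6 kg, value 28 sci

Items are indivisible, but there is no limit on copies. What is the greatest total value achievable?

437 sci

Best value-per-unit is sampler at 19/2, and filling with it alone uses mass 23×2=46. No mix of the others beats 23×19 = 437.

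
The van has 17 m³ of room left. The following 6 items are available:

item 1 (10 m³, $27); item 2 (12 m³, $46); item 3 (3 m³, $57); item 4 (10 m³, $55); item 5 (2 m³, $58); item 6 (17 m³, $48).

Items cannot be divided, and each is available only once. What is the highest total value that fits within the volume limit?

$170

Check high-value combinations within 17 m³:
- item 3+item 4+item 5: volume 3+10+2=15, value 57+55+58=170
- item 2+item 3+item 5: volume 12+3+2=17, value 46+57+58=161
- item 1+item 3+item 5: volume 10+3+2=15, value 27+57+58=142
- item 3+item 5: volume 3+2=5, value 57+58=115
- item 4+item 5: volume 10+2=12, value 55+58=113
Best: $170.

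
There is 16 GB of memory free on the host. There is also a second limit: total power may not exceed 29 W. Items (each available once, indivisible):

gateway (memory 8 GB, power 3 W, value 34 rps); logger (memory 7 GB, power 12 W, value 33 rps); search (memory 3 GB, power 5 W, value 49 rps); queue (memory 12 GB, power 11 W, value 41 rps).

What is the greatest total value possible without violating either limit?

Feasible sets respecting both limits:
- search+queue: memory 15, power 16, value 90
- gateway+search: memory 11, power 8, value 83
- logger+search: memory 10, power 17, value 82
Best: 90 rps.

90 rps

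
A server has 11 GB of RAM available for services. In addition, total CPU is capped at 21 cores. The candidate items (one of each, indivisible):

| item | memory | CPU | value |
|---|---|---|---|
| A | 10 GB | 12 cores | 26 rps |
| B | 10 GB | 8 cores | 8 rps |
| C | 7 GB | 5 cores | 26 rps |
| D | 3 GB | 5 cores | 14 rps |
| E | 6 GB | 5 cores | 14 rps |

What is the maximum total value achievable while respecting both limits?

Feasible sets respecting both limits:
- C+D: memory 10, CPU 10, value 40
- D+E: memory 9, CPU 10, value 28
- A: memory 10, CPU 12, value 26
- C: memory 7, CPU 5, value 26
Best: 40 rps.

40 rps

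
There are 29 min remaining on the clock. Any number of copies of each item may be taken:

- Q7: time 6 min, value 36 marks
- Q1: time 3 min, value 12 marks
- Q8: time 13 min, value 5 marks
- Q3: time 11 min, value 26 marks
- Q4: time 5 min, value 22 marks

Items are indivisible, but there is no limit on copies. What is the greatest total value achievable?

166 marks

Best value-per-unit is Q7 at 36/6; filling with it alone gives 4×36 = 144.
Optimal mix: 4×Q7 + 1×Q4 → time 29, value 166.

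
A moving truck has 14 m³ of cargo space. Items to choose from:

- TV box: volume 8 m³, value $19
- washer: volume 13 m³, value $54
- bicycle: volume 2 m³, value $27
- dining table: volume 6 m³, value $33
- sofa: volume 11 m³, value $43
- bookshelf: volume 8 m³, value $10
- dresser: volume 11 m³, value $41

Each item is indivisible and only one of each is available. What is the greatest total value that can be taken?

This is a 0/1 knapsack; check combinations near the capacity.
- bicycle+sofa: volume 2+11=13, value 27+43=70
- bicycle+dresser: volume 2+11=13, value 27+41=68
- bicycle+dining table: volume 2+6=8, value 27+33=60
Best: $70.

$70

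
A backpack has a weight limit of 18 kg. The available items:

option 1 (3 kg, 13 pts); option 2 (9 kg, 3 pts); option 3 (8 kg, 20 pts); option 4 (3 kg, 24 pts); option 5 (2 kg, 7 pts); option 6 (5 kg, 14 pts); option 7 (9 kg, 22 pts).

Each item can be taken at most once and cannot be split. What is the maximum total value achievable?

This is a 0/1 knapsack; check combinations near the capacity.
- option 1+option 4+option 5+option 7: weight 3+3+2+9=17, value 13+24+7+22=66
- option 3+option 4+option 5+option 6: weight 8+3+2+5=18, value 20+24+7+14=65
- option 1+option 3+option 4+option 5: weight 3+8+3+2=16, value 13+20+24+7=64
- option 4+option 6+option 7: weight 3+5+9=17, value 24+14+22=60
Best: 66 pts.

66 pts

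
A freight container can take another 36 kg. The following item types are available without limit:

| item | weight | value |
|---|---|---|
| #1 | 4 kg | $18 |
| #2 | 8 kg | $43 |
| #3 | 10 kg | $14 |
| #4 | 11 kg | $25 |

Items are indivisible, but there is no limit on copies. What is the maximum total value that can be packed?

Best value-per-unit is #2 at 43/8; filling with it alone gives 4×43 = 172.
Optimal mix: 1×#1 + 4×#2 → weight 36, value 190.

$190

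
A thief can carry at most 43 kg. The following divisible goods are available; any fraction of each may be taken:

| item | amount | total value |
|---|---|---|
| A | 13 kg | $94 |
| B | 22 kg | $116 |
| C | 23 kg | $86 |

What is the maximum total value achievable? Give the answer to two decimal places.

239.91

Take in order of value per unit:
- A (94/13 per unit): all 13 → value 94, running total 94.00
- B (116/22 per unit): all 22 → value 116, running total 210.00
- C (86/23 per unit): 8 of 23 → value 8×86/23 = 29.9130, running total 239.91
Total 239.91.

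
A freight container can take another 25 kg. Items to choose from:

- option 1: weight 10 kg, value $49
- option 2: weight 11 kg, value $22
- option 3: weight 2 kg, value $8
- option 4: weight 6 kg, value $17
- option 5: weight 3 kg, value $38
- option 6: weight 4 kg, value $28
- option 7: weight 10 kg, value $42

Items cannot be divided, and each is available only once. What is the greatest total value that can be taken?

$140

This is a 0/1 knapsack; check combinations near the capacity.
- option 1+option 3+option 4+option 5+option 6: weight 10+2+6+3+4=25, value 49+8+17+38+28=140
- option 1+option 3+option 5+option 7: weight 10+2+3+10=25, value 49+8+38+42=137
- option 3+option 4+option 5+option 6+option 7: weight 2+6+3+4+10=25, value 8+17+38+28+42=133
- option 1+option 4+option 5+option 6: weight 10+6+3+4=23, value 49+17+38+28=132
- option 1+option 5+option 7: weight 10+3+10=23, value 49+38+42=129
Best: $140.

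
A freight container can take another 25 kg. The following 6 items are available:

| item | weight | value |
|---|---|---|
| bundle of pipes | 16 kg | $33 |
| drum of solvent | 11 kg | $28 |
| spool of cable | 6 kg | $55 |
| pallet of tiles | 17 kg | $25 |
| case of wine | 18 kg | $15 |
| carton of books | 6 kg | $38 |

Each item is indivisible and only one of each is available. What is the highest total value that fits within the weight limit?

Check high-value combinations within 25 kg:
- drum of solvent+spool of cable+carton of books: weight 11+6+6=23, value 28+55+38=121
- spool of cable+carton of books: weight 6+6=12, value 55+38=93
- bundle of pipes+spool of cable: weight 16+6=22, value 33+55=88
- drum of solvent+spool of cable: weight 11+6=17, value 28+55=83
- spool of cable+pallet of tiles: weight 6+17=23, value 55+25=80
Best: $121.

$121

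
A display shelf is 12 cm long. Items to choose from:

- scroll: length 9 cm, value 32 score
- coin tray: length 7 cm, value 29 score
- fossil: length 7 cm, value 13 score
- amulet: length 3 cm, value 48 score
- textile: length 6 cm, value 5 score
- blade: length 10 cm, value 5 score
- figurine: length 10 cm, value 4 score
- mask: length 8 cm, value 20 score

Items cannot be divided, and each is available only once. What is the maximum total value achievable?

80 score

This is a 0/1 knapsack; check combinations near the capacity.
- scroll+amulet: length 9+3=12, value 32+48=80
- coin tray+amulet: length 7+3=10, value 29+48=77
- amulet+mask: length 3+8=11, value 48+20=68
Best: 80 score.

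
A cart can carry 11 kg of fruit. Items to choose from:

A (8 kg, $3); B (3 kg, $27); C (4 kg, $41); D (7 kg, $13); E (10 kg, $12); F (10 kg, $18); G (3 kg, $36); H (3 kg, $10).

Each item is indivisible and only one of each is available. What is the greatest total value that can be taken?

$104

Check high-value combinations within 11 kg:
- B+C+G: weight 3+4+3=10, value 27+41+36=104
- C+G+H: weight 4+3+3=10, value 41+36+10=87
- B+C+H: weight 3+4+3=10, value 27+41+10=78
Best: $104.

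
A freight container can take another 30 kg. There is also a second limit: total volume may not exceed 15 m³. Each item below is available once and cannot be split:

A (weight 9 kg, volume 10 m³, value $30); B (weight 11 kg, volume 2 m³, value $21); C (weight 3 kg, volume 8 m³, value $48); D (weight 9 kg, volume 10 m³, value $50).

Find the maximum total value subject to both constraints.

$71

Feasible sets respecting both limits:
- B+D: weight 20, volume 12, value 71
- B+C: weight 14, volume 10, value 69
- A+B: weight 20, volume 12, value 51
- D: weight 9, volume 10, value 50
Best: $71.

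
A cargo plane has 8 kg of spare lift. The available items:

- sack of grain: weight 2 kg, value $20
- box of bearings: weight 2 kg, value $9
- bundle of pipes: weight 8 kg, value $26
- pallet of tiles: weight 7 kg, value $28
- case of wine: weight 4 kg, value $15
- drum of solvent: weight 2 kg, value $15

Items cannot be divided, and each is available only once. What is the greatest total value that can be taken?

$50

Check high-value combinations within 8 kg:
- sack of grain+case of wine+drum of solvent: weight 2+4+2=8, value 20+15+15=50
- sack of grain+box of bearings+drum of solvent: weight 2+2+2=6, value 20+9+15=44
- sack of grain+box of bearings+case of wine: weight 2+2+4=8, value 20+9+15=44
Best: $50.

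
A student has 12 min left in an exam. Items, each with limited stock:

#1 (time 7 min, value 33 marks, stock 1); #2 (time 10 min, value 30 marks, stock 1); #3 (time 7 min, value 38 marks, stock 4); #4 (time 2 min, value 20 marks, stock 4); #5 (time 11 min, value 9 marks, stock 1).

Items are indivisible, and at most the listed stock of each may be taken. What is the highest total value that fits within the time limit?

Top feasible selections:
- 4×#4: time 8, value 80
- 1×#3 + 2×#4: time 11, value 78
Best: 80 marks.

80 marks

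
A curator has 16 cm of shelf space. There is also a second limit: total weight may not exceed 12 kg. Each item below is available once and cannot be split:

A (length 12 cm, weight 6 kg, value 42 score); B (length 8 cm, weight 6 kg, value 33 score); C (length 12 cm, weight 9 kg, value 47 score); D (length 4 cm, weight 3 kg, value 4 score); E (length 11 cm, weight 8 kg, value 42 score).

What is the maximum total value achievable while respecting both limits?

51 score

Feasible sets respecting both limits:
- C+D: length 16, weight 12, value 51
- C: length 12, weight 9, value 47
- A+D: length 16, weight 9, value 46
Best: 51 score.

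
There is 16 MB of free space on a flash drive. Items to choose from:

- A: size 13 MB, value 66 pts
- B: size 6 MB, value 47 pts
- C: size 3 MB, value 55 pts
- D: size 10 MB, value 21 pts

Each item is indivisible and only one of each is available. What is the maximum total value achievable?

Check high-value combinations within 16 MB:
- A+C: size 13+3=16, value 66+55=121
- B+C: size 6+3=9, value 47+55=102
- C+D: size 3+10=13, value 55+21=76
- B+D: size 6+10=16, value 47+21=68
Best: 121 pts.

121 pts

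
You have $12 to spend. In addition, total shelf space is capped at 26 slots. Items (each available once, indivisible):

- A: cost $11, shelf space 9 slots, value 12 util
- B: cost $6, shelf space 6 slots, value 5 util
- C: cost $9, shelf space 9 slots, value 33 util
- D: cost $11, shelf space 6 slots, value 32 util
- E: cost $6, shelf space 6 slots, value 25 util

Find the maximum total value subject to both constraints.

Feasible sets respecting both limits:
- C: cost 9, shelf space 9, value 33
- D: cost 11, shelf space 6, value 32
- B+E: cost 12, shelf space 12, value 30
Best: 33 util.

33 util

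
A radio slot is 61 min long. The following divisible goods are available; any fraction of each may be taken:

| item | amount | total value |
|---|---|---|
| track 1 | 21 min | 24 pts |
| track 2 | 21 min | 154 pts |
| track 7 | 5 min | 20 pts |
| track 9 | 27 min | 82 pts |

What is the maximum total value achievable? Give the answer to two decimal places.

Take in order of value per unit:
- track 2 (154/21 per unit): all 21 → value 154, running total 154.00
- track 7 (20/5 per unit): all 5 → value 20, running total 174.00
- track 9 (82/27 per unit): all 27 → value 82, running total 256.00
- track 1 (24/21 per unit): 8 of 21 → value 8×24/21 = 9.1429, running total 265.14
Total 265.14.

265.14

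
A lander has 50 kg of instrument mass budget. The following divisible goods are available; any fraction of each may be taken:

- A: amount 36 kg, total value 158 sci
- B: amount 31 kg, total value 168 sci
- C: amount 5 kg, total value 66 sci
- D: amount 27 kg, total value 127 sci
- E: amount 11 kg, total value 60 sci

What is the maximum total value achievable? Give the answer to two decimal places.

Take in order of value per unit:
- C (66/5 per unit): all 5 → value 66, running total 66.00
- E (60/11 per unit): all 11 → value 60, running total 126.00
- B (168/31 per unit): all 31 → value 168, running total 294.00
- D (127/27 per unit): 3 of 27 → value 3×127/27 = 14.1111, running total 308.11
Total 308.11.

308.11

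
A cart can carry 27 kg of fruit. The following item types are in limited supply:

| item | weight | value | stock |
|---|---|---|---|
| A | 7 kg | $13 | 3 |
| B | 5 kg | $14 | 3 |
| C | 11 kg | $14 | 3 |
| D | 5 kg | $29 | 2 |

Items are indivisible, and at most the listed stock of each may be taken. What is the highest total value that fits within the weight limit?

$100

Best selections within weight 27 and stock limits:
- 3×B + 2×D: weight 25, value 100
- 1×A + 2×B + 2×D: weight 27, value 99
- 2×B + 2×D: weight 20, value 86
- 1×B + 1×C + 2×D: weight 26, value 86
Best: $100.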